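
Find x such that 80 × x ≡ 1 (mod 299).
228

gcd(80, 299) = 1, so the inverse exists.
Extended Euclidean algorithm on (299, 80):
299 = 3 × 80 + 59  ⟹  59 = (1)·299 + (-3)·80
80 = 1 × 59 + 21  ⟹  21 = (-1)·299 + (4)·80
59 = 2 × 21 + 17  ⟹  17 = (3)·299 + (-11)·80
21 = 1 × 17 + 4  ⟹  4 = (-4)·299 + (15)·80
17 = 4 × 4 + 1  ⟹  1 = (19)·299 + (-71)·80
So (-71)·80 ≡ 1 (mod 299), i.e. 80^(-1) ≡ -71 ≡ 228 (mod 299).
Check: 80 × 228 = 18240 ≡ 1 (mod 299)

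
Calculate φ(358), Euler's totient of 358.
178

358 = 2 × 179
φ(n) = n × ∏(1 - 1/p) for each prime p dividing n
φ(358) = 358 × (1 - 1/2) × (1 - 1/179) = 178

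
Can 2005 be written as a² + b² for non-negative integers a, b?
18² + 41² (a=18, b=41)

Factorization: 2005 = 5 × 401
By Fermat: n is sum of two squares iff every prime p ≡ 3 (mod 4) appears to even power.
All primes ≡ 3 (mod 4) appear to even power.
Search a = 0, 1, 2, … for 2005 - a² a perfect square: first hit at a = 18: 2005 - 324 = 1681 = 41².
2005 = 18² + 41² = 324 + 1681 ✓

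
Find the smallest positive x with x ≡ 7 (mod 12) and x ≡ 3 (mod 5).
43

Using Chinese Remainder Theorem:
M = 12 × 5 = 60
M1 = 5, M2 = 12
y1 = 5^(-1) mod 12 = 5
y2 = 12^(-1) mod 5 = 3
x = (7×5×5 + 3×12×3) mod 60 = 43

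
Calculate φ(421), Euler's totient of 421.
420

421 = 421
φ(n) = n × ∏(1 - 1/p) for each prime p dividing n
φ(421) = 421 × (1 - 1/421) = 420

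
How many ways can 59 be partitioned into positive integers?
831820

p(n) counts ways to write n as a sum of positive integers (order ignored).
Euler's pentagonal recurrence: p(k) = p(k-1) + p(k-2) - p(k-5) - p(k-7) + p(k-12) + p(k-15) - ... (offsets j(3j∓1)/2, signs ++--, p(0)=1, p(<0)=0).
DP table for k = 0..58: p(0)=1, p(1)=1, p(2)=2, p(3)=3, p(4)=5, p(5)=7, p(6)=11, p(7)=15, p(8)=22, p(9)=30, p(10)=42, p(11)=56, p(12)=77, p(13)=101, p(14)=135, p(15)=176, p(16)=231, p(17)=297, p(18)=385, p(19)=490, p(20)=627, p(21)=792, p(22)=1002, p(23)=1255, p(24)=1575, p(25)=1958, p(26)=2436, p(27)=3010, p(28)=3718, p(29)=4565, p(30)=5604, p(31)=6842, p(32)=8349, p(33)=10143, p(34)=12310, p(35)=14883, p(36)=17977, p(37)=21637, p(38)=26015, p(39)=31185, p(40)=37338, p(41)=44583, p(42)=53174, p(43)=63261, p(44)=75175, p(45)=89134, p(46)=105558, p(47)=124754, p(48)=147273, p(49)=173525, p(50)=204226, p(51)=239943, p(52)=281589, p(53)=329931, p(54)=386155, p(55)=451276, p(56)=526823, p(57)=614154, p(58)=715220.
Final step: p(59) = p(58) + p(57) - p(54) - p(52) + p(47) + p(44) - p(37) - p(33) + p(24) + p(19) - p(8) - p(2)
= 715220 + 614154 - 386155 - 281589 + 124754 + 75175 - 21637 - 10143 + 1575 + 490 - 22 - 2
= 831820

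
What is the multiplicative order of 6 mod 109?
108

109 is prime, so ord(6) divides φ(109) = 108.
Divisors of 108: 1, 2, 3, 4, 6, 9, 12, 18, 27, 36, 54, 108.
Repeated squaring: 6^1 ≡ 6, 6^2 ≡ 36, 6^4 ≡ 97, 6^8 ≡ 35, 6^16 ≡ 26, 6^32 ≡ 22, 6^64 ≡ 48 (mod 109).
Test 6^d mod 109 for each divisor d in increasing order:
6^1 ≡ 6
6^2 ≡ 36
6^3 = 6^2·6^1 ≡ 107
6^4 ≡ 97
6^6 = 6^4·6^2 ≡ 4
6^9 = 6^8·6^1 ≡ 101
6^12 = 6^8·6^4 ≡ 16
6^18 = 6^16·6^2 ≡ 64
6^27 = 6^16·6^8·6^2·6^1 ≡ 33
6^36 = 6^32·6^4 ≡ 63
6^54 = 6^32·6^16·6^4·6^2 ≡ 108
6^108 = 6^64·6^32·6^8·6^4 ≡ 1  ← first divisor giving 1
The order is 108.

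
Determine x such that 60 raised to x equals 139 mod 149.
27

Baby-step giant-step with step n = ⌈√149⌉ = 13.
Baby steps 60^j mod 149 (j:value) for j=0..12: 0:1, 1:60, 2:24, 3:99, 4:129, 5:141, 6:116, 7:106, 8:102, 9:11, 10:64, 11:115, 12:46.
Giant-step multiplier: 60^(-13) ≡ 60^(148-13) = 60^135 ≡ 128 (mod 149).
Giant steps γ_i = 139·128^i mod 149: γ_0=139, γ_1=61, γ_2=60 (in table at j=1).
x = i·n + j = 2·13 + 1 = 27.
Check: 60^27 ≡ 139 (mod 149).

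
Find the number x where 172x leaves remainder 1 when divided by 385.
338

gcd(172, 385) = 1, so the inverse exists.
Extended Euclidean algorithm on (385, 172):
385 = 2 × 172 + 41  ⟹  41 = (1)·385 + (-2)·172
172 = 4 × 41 + 8  ⟹  8 = (-4)·385 + (9)·172
41 = 5 × 8 + 1  ⟹  1 = (21)·385 + (-47)·172
So (-47)·172 ≡ 1 (mod 385), i.e. 172^(-1) ≡ -47 ≡ 338 (mod 385).
Check: 172 × 338 = 58136 ≡ 1 (mod 385)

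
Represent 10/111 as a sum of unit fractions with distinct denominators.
1/12 + 1/148

Greedy algorithm:
10/111: ceiling(111/10) = 12, use 1/12
1/148: ceiling(148/1) = 148, use 1/148
Result: 10/111 = 1/12 + 1/148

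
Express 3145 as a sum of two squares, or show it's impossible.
3² + 56² (a=3, b=56)

Factorization: 3145 = 5 × 17 × 37
By Fermat: n is sum of two squares iff every prime p ≡ 3 (mod 4) appears to even power.
All primes ≡ 3 (mod 4) appear to even power.
Search a = 0, 1, 2, … for 3145 - a² a perfect square: first hit at a = 3: 3145 - 9 = 3136 = 56².
3145 = 3² + 56² = 9 + 3136 ✓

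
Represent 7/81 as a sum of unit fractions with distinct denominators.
1/12 + 1/324

Greedy algorithm:
7/81: ceiling(81/7) = 12, use 1/12
1/324: ceiling(324/1) = 324, use 1/324
Result: 7/81 = 1/12 + 1/324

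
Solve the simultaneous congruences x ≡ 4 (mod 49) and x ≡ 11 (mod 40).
1131

Using Chinese Remainder Theorem:
M = 49 × 40 = 1960
M1 = 40, M2 = 49
y1 = 40^(-1) mod 49 = 38
y2 = 49^(-1) mod 40 = 9
x = (4×40×38 + 11×49×9) mod 1960 = 1131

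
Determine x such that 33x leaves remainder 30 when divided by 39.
x ≡ 8 (mod 13)

gcd(33, 39) = 3, which divides 30, so solutions exist.
Divide through by 3: 11x ≡ 10 (mod 13).
Find 11^(-1) mod 13 by the extended Euclidean algorithm:
13 = 1 × 11 + 2  ⟹  2 = (1)·13 + (-1)·11
11 = 5 × 2 + 1  ⟹  1 = (-5)·13 + (6)·11
So (6)·11 ≡ 1 (mod 13), i.e. 11^(-1) ≡ 6 (mod 13).
x ≡ 6 × 10 = 60 ≡ 8 (mod 13).
Check: 33 × 8 = 264 ≡ 30 (mod 39).
x ≡ 8 (mod 13), giving 3 solutions mod 39.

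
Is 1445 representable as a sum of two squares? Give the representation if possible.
1² + 38² (a=1, b=38)

Factorization: 1445 = 5 × 17^2
By Fermat: n is sum of two squares iff every prime p ≡ 3 (mod 4) appears to even power.
All primes ≡ 3 (mod 4) appear to even power.
Search a = 0, 1, 2, … for 1445 - a² a perfect square: first hit at a = 1: 1445 - 1 = 1444 = 38².
1445 = 1² + 38² = 1 + 1444 ✓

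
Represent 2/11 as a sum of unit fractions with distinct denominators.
1/6 + 1/66

Greedy algorithm:
2/11: ceiling(11/2) = 6, use 1/6
1/66: ceiling(66/1) = 66, use 1/66
Result: 2/11 = 1/6 + 1/66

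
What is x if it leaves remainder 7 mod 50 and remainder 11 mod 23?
57

Using Chinese Remainder Theorem:
M = 50 × 23 = 1150
M1 = 23, M2 = 50
y1 = 23^(-1) mod 50 = 37
y2 = 50^(-1) mod 23 = 6
x = (7×23×37 + 11×50×6) mod 1150 = 57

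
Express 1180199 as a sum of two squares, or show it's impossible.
Not possible

Factorization: 1180199 = 23^3 × 97
By Fermat: n is sum of two squares iff every prime p ≡ 3 (mod 4) appears to even power.
Prime(s) ≡ 3 (mod 4) with odd exponent: [(23, 3)]
Therefore 1180199 cannot be expressed as a² + b².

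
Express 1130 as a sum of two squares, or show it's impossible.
13² + 31² (a=13, b=31)

Factorization: 1130 = 2 × 5 × 113
By Fermat: n is sum of two squares iff every prime p ≡ 3 (mod 4) appears to even power.
All primes ≡ 3 (mod 4) appear to even power.
Search a = 0, 1, 2, … for 1130 - a² a perfect square: first hit at a = 13: 1130 - 169 = 961 = 31².
1130 = 13² + 31² = 169 + 961 ✓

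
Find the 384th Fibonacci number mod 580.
8

Matrix identity: Q^n = [[F_(n+1), F_n], [F_n, F_(n-1)]] with Q = [[1,1],[1,0]].
n = 384 = 110000000₂. Square-and-multiply, entries mod 580:
Q^1 = [[1,1],[1,0]]
Q^3 = (Q^1)²·Q = [[3,2],[2,1]]
Q^6 = (Q^3)² = [[13,8],[8,5]]
Q^12 = (Q^6)² = [[233,144],[144,89]]
Q^24 = (Q^12)² = [[205,548],[548,237]]
Q^48 = (Q^24)² = [[129,356],[356,353]]
Q^96 = (Q^48)² = [[117,492],[492,205]]
Q^192 = (Q^96)² = [[553,84],[84,469]]
Q^384 = (Q^192)² = [[245,8],[8,237]]
F_384 mod 580 = Q^384[0][1] = 8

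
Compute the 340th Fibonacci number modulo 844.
3

Matrix identity: Q^n = [[F_(n+1), F_n], [F_n, F_(n-1)]] with Q = [[1,1],[1,0]].
n = 340 = 101010100₂. Square-and-multiply, entries mod 844:
Q^1 = [[1,1],[1,0]]
Q^2 = (Q^1)² = [[2,1],[1,1]]
Q^5 = (Q^2)²·Q = [[8,5],[5,3]]
Q^10 = (Q^5)² = [[89,55],[55,34]]
Q^21 = (Q^10)²·Q = [[831,818],[818,13]]
Q^42 = (Q^21)² = [[1,0],[0,1]]
Q^85 = (Q^42)²·Q = [[1,1],[1,0]]
Q^170 = (Q^85)² = [[2,1],[1,1]]
Q^340 = (Q^170)² = [[5,3],[3,2]]
F_340 mod 844 = Q^340[0][1] = 3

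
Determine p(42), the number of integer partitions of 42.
53174

p(n) counts ways to write n as a sum of positive integers (order ignored).
Euler's pentagonal recurrence: p(k) = p(k-1) + p(k-2) - p(k-5) - p(k-7) + p(k-12) + p(k-15) - ... (offsets j(3j∓1)/2, signs ++--, p(0)=1, p(<0)=0).
DP table for k = 0..41: p(0)=1, p(1)=1, p(2)=2, p(3)=3, p(4)=5, p(5)=7, p(6)=11, p(7)=15, p(8)=22, p(9)=30, p(10)=42, p(11)=56, p(12)=77, p(13)=101, p(14)=135, p(15)=176, p(16)=231, p(17)=297, p(18)=385, p(19)=490, p(20)=627, p(21)=792, p(22)=1002, p(23)=1255, p(24)=1575, p(25)=1958, p(26)=2436, p(27)=3010, p(28)=3718, p(29)=4565, p(30)=5604, p(31)=6842, p(32)=8349, p(33)=10143, p(34)=12310, p(35)=14883, p(36)=17977, p(37)=21637, p(38)=26015, p(39)=31185, p(40)=37338, p(41)=44583.
Final step: p(42) = p(41) + p(40) - p(37) - p(35) + p(30) + p(27) - p(20) - p(16) + p(7) + p(2)
= 44583 + 37338 - 21637 - 14883 + 5604 + 3010 - 627 - 231 + 15 + 2
= 53174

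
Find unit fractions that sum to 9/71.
1/8 + 1/568

Greedy algorithm:
9/71: ceiling(71/9) = 8, use 1/8
1/568: ceiling(568/1) = 568, use 1/568
Result: 9/71 = 1/8 + 1/568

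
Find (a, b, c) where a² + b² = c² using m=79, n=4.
(6225, 632, 6257)

Euclid's formula: a = m² - n², b = 2mn, c = m² + n²
m = 79, n = 4
a = 79² - 4² = 6241 - 16 = 6225
b = 2 × 79 × 4 = 632
c = 79² + 4² = 6241 + 16 = 6257
Verification: 6225² + 632² = 38750625 + 399424 = 39150049 = 6257² ✓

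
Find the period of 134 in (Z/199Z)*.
198

199 is prime, so ord(134) divides φ(199) = 198.
Divisors of 198: 1, 2, 3, 6, 9, 11, 18, 22, 33, 66, 99, 198.
Repeated squaring: 134^1 ≡ 134, 134^2 ≡ 46, 134^4 ≡ 126, 134^8 ≡ 155, 134^16 ≡ 145, 134^32 ≡ 130, 134^64 ≡ 184, 134^128 ≡ 26 (mod 199).
Test 134^d mod 199 for each divisor d in increasing order:
134^1 ≡ 134
134^2 ≡ 46
134^3 = 134^2·134^1 ≡ 194
134^6 = 134^4·134^2 ≡ 25
134^9 = 134^8·134^1 ≡ 74
134^11 = 134^8·134^2·134^1 ≡ 21
134^18 = 134^16·134^2 ≡ 103
134^22 = 134^16·134^4·134^2 ≡ 43
134^33 = 134^32·134^1 ≡ 107
134^66 = 134^64·134^2 ≡ 106
134^99 = 134^64·134^32·134^2·134^1 ≡ 198
134^198 = 134^128·134^64·134^4·134^2 ≡ 1  ← first divisor giving 1
The order is 198.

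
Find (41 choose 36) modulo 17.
4

Using Lucas' theorem:
Write n=41 and k=36 in base 17:
n in base 17: [2, 7]
k in base 17: [2, 2]
C(41,36) mod 17 = ∏ C(n_i, k_i) mod 17
Digit binomials (mod 17): C(2,2) = 1; C(7,2) = 21 ≡ 4
Product: 1 × 4 = 4 ≡ 4 (mod 17)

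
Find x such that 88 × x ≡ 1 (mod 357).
142

gcd(88, 357) = 1, so the inverse exists.
Extended Euclidean algorithm on (357, 88):
357 = 4 × 88 + 5  ⟹  5 = (1)·357 + (-4)·88
88 = 17 × 5 + 3  ⟹  3 = (-17)·357 + (69)·88
5 = 1 × 3 + 2  ⟹  2 = (18)·357 + (-73)·88
3 = 1 × 2 + 1  ⟹  1 = (-35)·357 + (142)·88
So (142)·88 ≡ 1 (mod 357), i.e. 88^(-1) ≡ 142 (mod 357).
Check: 88 × 142 = 12496 ≡ 1 (mod 357)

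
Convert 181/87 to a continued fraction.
[2; 12, 2, 3]

Euclidean algorithm steps:
181 = 2 × 87 + 7
87 = 12 × 7 + 3
7 = 2 × 3 + 1
3 = 3 × 1 + 0
Continued fraction: [2; 12, 2, 3]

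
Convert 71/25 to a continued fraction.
[2; 1, 5, 4]

Euclidean algorithm steps:
71 = 2 × 25 + 21
25 = 1 × 21 + 4
21 = 5 × 4 + 1
4 = 4 × 1 + 0
Continued fraction: [2; 1, 5, 4]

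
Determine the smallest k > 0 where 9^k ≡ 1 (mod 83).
41

83 is prime, so ord(9) divides φ(83) = 82.
Divisors of 82: 1, 2, 41, 82.
Repeated squaring: 9^1 ≡ 9, 9^2 ≡ 81, 9^4 ≡ 4, 9^8 ≡ 16, 9^16 ≡ 7, 9^32 ≡ 49, 9^64 ≡ 77 (mod 83).
Test 9^d mod 83 for each divisor d in increasing order:
9^1 ≡ 9
9^2 ≡ 81
9^41 = 9^32·9^8·9^1 ≡ 1  ← first divisor giving 1
The order is 41.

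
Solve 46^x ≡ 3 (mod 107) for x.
60

Baby-step giant-step with step n = ⌈√107⌉ = 11.
Baby steps 46^j mod 107 (j:value) for j=0..10: 0:1, 1:46, 2:83, 3:73, 4:41, 5:67, 6:86, 7:104, 8:76, 9:72, 10:102.
Giant-step multiplier: 46^(-11) ≡ 46^(106-11) = 46^95 ≡ 20 (mod 107).
Giant steps γ_i = 3·20^i mod 107: γ_0=3, γ_1=60, γ_2=23, γ_3=32, γ_4=105, γ_5=67 (in table at j=5).
x = i·n + j = 5·11 + 5 = 60.
Check: 46^60 ≡ 3 (mod 107).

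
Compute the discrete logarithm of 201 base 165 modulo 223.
64

Baby-step giant-step with step n = ⌈√223⌉ = 15.
Baby steps 165^j mod 223 (j:value) for j=0..14: 0:1, 1:165, 2:19, 3:13, 4:138, 5:24, 6:169, 7:10, 8:89, 9:190, 10:130, 11:42, 12:17, 13:129, 14:100.
Giant-step multiplier: 165^(-15) ≡ 165^(222-15) = 165^207 ≡ 111 (mod 223).
Giant steps γ_i = 201·111^i mod 223: γ_0=201, γ_1=11, γ_2=106, γ_3=170, γ_4=138 (in table at j=4).
x = i·n + j = 4·15 + 4 = 64.
Check: 165^64 ≡ 201 (mod 223).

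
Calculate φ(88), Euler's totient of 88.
40

88 = 2^3 × 11
φ(n) = n × ∏(1 - 1/p) for each prime p dividing n
φ(88) = 88 × (1 - 1/2) × (1 - 1/11) = 40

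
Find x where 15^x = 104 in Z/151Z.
107

Baby-step giant-step with step n = ⌈√151⌉ = 13.
Baby steps 15^j mod 151 (j:value) for j=0..12: 0:1, 1:15, 2:74, 3:53, 4:40, 5:147, 6:91, 7:6, 8:90, 9:142, 10:16, 11:89, 12:127.
Giant-step multiplier: 15^(-13) ≡ 15^(150-13) = 15^137 ≡ 13 (mod 151).
Giant steps γ_i = 104·13^i mod 151: γ_0=104, γ_1=144, γ_2=60, γ_3=25, γ_4=23, γ_5=148, γ_6=112, γ_7=97, γ_8=53 (in table at j=3).
x = i·n + j = 8·13 + 3 = 107.
Check: 15^107 ≡ 104 (mod 151).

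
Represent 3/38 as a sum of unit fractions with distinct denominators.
1/13 + 1/494

Greedy algorithm:
3/38: ceiling(38/3) = 13, use 1/13
1/494: ceiling(494/1) = 494, use 1/494
Result: 3/38 = 1/13 + 1/494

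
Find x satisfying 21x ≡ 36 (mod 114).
x ≡ 18 (mod 38)

gcd(21, 114) = 3, which divides 36, so solutions exist.
Divide through by 3: 7x ≡ 12 (mod 38).
Find 7^(-1) mod 38 by the extended Euclidean algorithm:
38 = 5 × 7 + 3  ⟹  3 = (1)·38 + (-5)·7
7 = 2 × 3 + 1  ⟹  1 = (-2)·38 + (11)·7
So (11)·7 ≡ 1 (mod 38), i.e. 7^(-1) ≡ 11 (mod 38).
x ≡ 11 × 12 = 132 ≡ 18 (mod 38).
Check: 21 × 18 = 378 ≡ 36 (mod 114).
x ≡ 18 (mod 38), giving 3 solutions mod 114.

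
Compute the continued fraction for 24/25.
[0; 1, 24]

Euclidean algorithm steps:
24 = 0 × 25 + 24
25 = 1 × 24 + 1
24 = 24 × 1 + 0
Continued fraction: [0; 1, 24]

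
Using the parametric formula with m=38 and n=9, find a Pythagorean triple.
(1363, 684, 1525)

Euclid's formula: a = m² - n², b = 2mn, c = m² + n²
m = 38, n = 9
a = 38² - 9² = 1444 - 81 = 1363
b = 2 × 38 × 9 = 684
c = 38² + 9² = 1444 + 81 = 1525
Verification: 1363² + 684² = 1857769 + 467856 = 2325625 = 1525² ✓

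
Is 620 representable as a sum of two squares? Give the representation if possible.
Not possible

Factorization: 620 = 2^2 × 5 × 31
By Fermat: n is sum of two squares iff every prime p ≡ 3 (mod 4) appears to even power.
Prime(s) ≡ 3 (mod 4) with odd exponent: [(31, 1)]
Therefore 620 cannot be expressed as a² + b².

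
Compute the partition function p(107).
431149389

p(n) counts ways to write n as a sum of positive integers (order ignored).
Euler's pentagonal recurrence: p(k) = p(k-1) + p(k-2) - p(k-5) - p(k-7) + p(k-12) + p(k-15) - ... (offsets j(3j∓1)/2, signs ++--, p(0)=1, p(<0)=0).
DP table for k = 0..106: p(0)=1, p(1)=1, p(2)=2, p(3)=3, p(4)=5, p(5)=7, p(6)=11, p(7)=15, p(8)=22, p(9)=30, p(10)=42, p(11)=56, p(12)=77, p(13)=101, p(14)=135, p(15)=176, p(16)=231, p(17)=297, p(18)=385, p(19)=490, p(20)=627, p(21)=792, p(22)=1002, p(23)=1255, p(24)=1575, p(25)=1958, p(26)=2436, p(27)=3010, p(28)=3718, p(29)=4565, p(30)=5604, p(31)=6842, p(32)=8349, p(33)=10143, p(34)=12310, p(35)=14883, p(36)=17977, p(37)=21637, p(38)=26015, p(39)=31185, p(40)=37338, p(41)=44583, p(42)=53174, p(43)=63261, p(44)=75175, p(45)=89134, p(46)=105558, p(47)=124754, p(48)=147273, p(49)=173525, p(50)=204226, p(51)=239943, p(52)=281589, p(53)=329931, p(54)=386155, p(55)=451276, p(56)=526823, p(57)=614154, p(58)=715220, p(59)=831820, p(60)=966467, p(61)=1121505, p(62)=1300156, p(63)=1505499, p(64)=1741630, p(65)=2012558, p(66)=2323520, p(67)=2679689, p(68)=3087735, p(69)=3554345, p(70)=4087968, p(71)=4697205, p(72)=5392783, p(73)=6185689, p(74)=7089500, p(75)=8118264, p(76)=9289091, p(77)=10619863, p(78)=12132164, p(79)=13848650, p(80)=15796476, p(81)=18004327, p(82)=20506255, p(83)=23338469, p(84)=26543660, p(85)=30167357, p(86)=34262962, p(87)=38887673, p(88)=44108109, p(89)=49995925, p(90)=56634173, p(91)=64112359, p(92)=72533807, p(93)=82010177, p(94)=92669720, p(95)=104651419, p(96)=118114304, p(97)=133230930, p(98)=150198136, p(99)=169229875, p(100)=190569292, p(101)=214481126, p(102)=241265379, p(103)=271248950, p(104)=304801365, p(105)=342325709, p(106)=384276336.
Final step: p(107) = p(106) + p(105) - p(102) - p(100) + p(95) + p(92) - p(85) - p(81) + p(72) + p(67) - p(56) - p(50) + p(37) + p(30) - p(15) - p(7)
= 384276336 + 342325709 - 241265379 - 190569292 + 104651419 + 72533807 - 30167357 - 18004327 + 5392783 + 2679689 - 526823 - 204226 + 21637 + 5604 - 176 - 15
= 431149389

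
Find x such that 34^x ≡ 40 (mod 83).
48

Baby-step giant-step with step n = ⌈√83⌉ = 10.
Baby steps 34^j mod 83 (j:value) for j=0..9: 0:1, 1:34, 2:77, 3:45, 4:36, 5:62, 6:33, 7:43, 8:51, 9:74.
Giant-step multiplier: 34^(-10) ≡ 34^(82-10) = 34^72 ≡ 16 (mod 83).
Giant steps γ_i = 40·16^i mod 83: γ_0=40, γ_1=59, γ_2=31, γ_3=81, γ_4=51 (in table at j=8).
x = i·n + j = 4·10 + 8 = 48.
Check: 34^48 ≡ 40 (mod 83).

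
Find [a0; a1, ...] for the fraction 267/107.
[2; 2, 53]

Euclidean algorithm steps:
267 = 2 × 107 + 53
107 = 2 × 53 + 1
53 = 53 × 1 + 0
Continued fraction: [2; 2, 53]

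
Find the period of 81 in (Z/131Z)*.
65

131 is prime, so ord(81) divides φ(131) = 130.
Divisors of 130: 1, 2, 5, 10, 13, 26, 65, 130.
Repeated squaring: 81^1 ≡ 81, 81^2 ≡ 11, 81^4 ≡ 121, 81^8 ≡ 100, 81^16 ≡ 44, 81^32 ≡ 102, 81^64 ≡ 55, 81^128 ≡ 12 (mod 131).
Test 81^d mod 131 for each divisor d in increasing order:
81^1 ≡ 81
81^2 ≡ 11
81^5 = 81^4·81^1 ≡ 107
81^10 = 81^8·81^2 ≡ 52
81^13 = 81^8·81^4·81^1 ≡ 89
81^26 = 81^16·81^8·81^2 ≡ 61
81^65 = 81^64·81^1 ≡ 1  ← first divisor giving 1
The order is 65.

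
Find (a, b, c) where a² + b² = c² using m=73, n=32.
(4305, 4672, 6353)

Euclid's formula: a = m² - n², b = 2mn, c = m² + n²
m = 73, n = 32
a = 73² - 32² = 5329 - 1024 = 4305
b = 2 × 73 × 32 = 4672
c = 73² + 32² = 5329 + 1024 = 6353
Verification: 4305² + 4672² = 18533025 + 21827584 = 40360609 = 6353² ✓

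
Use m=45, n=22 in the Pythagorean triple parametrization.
(1541, 1980, 2509)

Euclid's formula: a = m² - n², b = 2mn, c = m² + n²
m = 45, n = 22
a = 45² - 22² = 2025 - 484 = 1541
b = 2 × 45 × 22 = 1980
c = 45² + 22² = 2025 + 484 = 2509
Verification: 1541² + 1980² = 2374681 + 3920400 = 6295081 = 2509² ✓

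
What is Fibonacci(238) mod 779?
573

Matrix identity: Q^n = [[F_(n+1), F_n], [F_n, F_(n-1)]] with Q = [[1,1],[1,0]].
n = 238 = 11101110₂. Square-and-multiply, entries mod 779:
Q^1 = [[1,1],[1,0]]
Q^3 = (Q^1)²·Q = [[3,2],[2,1]]
Q^7 = (Q^3)²·Q = [[21,13],[13,8]]
Q^14 = (Q^7)² = [[610,377],[377,233]]
Q^29 = (Q^14)²·Q = [[68,89],[89,758]]
Q^59 = (Q^29)²·Q = [[369,81],[81,288]]
Q^119 = (Q^59)²·Q = [[410,165],[165,245]]
Q^238 = (Q^119)² = [[575,573],[573,2]]
F_238 mod 779 = Q^238[0][1] = 573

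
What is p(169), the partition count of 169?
250438925115

p(n) counts ways to write n as a sum of positive integers (order ignored).
Euler's pentagonal recurrence: p(k) = p(k-1) + p(k-2) - p(k-5) - p(k-7) + p(k-12) + p(k-15) - ... (offsets j(3j∓1)/2, signs ++--, p(0)=1, p(<0)=0).
DP table for k = 0..168: p(0)=1, p(1)=1, p(2)=2, p(3)=3, p(4)=5, p(5)=7, p(6)=11, p(7)=15, p(8)=22, p(9)=30, p(10)=42, p(11)=56, p(12)=77, p(13)=101, p(14)=135, p(15)=176, p(16)=231, p(17)=297, p(18)=385, p(19)=490, p(20)=627, p(21)=792, p(22)=1002, p(23)=1255, p(24)=1575, p(25)=1958, p(26)=2436, p(27)=3010, p(28)=3718, p(29)=4565, p(30)=5604, p(31)=6842, p(32)=8349, p(33)=10143, p(34)=12310, p(35)=14883, p(36)=17977, p(37)=21637, p(38)=26015, p(39)=31185, p(40)=37338, p(41)=44583, p(42)=53174, p(43)=63261, p(44)=75175, p(45)=89134, p(46)=105558, p(47)=124754, p(48)=147273, p(49)=173525, p(50)=204226, p(51)=239943, p(52)=281589, p(53)=329931, p(54)=386155, p(55)=451276, p(56)=526823, p(57)=614154, p(58)=715220, p(59)=831820, p(60)=966467, p(61)=1121505, p(62)=1300156, p(63)=1505499, p(64)=1741630, p(65)=2012558, p(66)=2323520, p(67)=2679689, p(68)=3087735, p(69)=3554345, p(70)=4087968, p(71)=4697205, p(72)=5392783, p(73)=6185689, p(74)=7089500, p(75)=8118264, p(76)=9289091, p(77)=10619863, p(78)=12132164, p(79)=13848650, p(80)=15796476, p(81)=18004327, p(82)=20506255, p(83)=23338469, p(84)=26543660, p(85)=30167357, p(86)=34262962, p(87)=38887673, p(88)=44108109, p(89)=49995925, p(90)=56634173, p(91)=64112359, p(92)=72533807, p(93)=82010177, p(94)=92669720, p(95)=104651419, p(96)=118114304, p(97)=133230930, p(98)=150198136, p(99)=169229875, p(100)=190569292, p(101)=214481126, p(102)=241265379, p(103)=271248950, p(104)=304801365, p(105)=342325709, p(106)=384276336, p(107)=431149389, p(108)=483502844, p(109)=541946240, p(110)=607163746, p(111)=679903203, p(112)=761002156, p(113)=851376628, p(114)=952050665, p(115)=1064144451, p(116)=1188908248, p(117)=1327710076, p(118)=1482074143, p(119)=1653668665, p(120)=1844349560, p(121)=2056148051, p(122)=2291320912, p(123)=2552338241, p(124)=2841940500, p(125)=3163127352, p(126)=3519222692, p(127)=3913864295, p(128)=4351078600, p(129)=4835271870, p(130)=5371315400, p(131)=5964539504, p(132)=6620830889, p(133)=7346629512, p(134)=8149040695, p(135)=9035836076, p(136)=10015581680, p(137)=11097645016, p(138)=12292341831, p(139)=13610949895, p(140)=15065878135, p(141)=16670689208, p(142)=18440293320, p(143)=20390982757, p(144)=22540654445, p(145)=24908858009, p(146)=27517052599, p(147)=30388671978, p(148)=33549419497, p(149)=37027355200, p(150)=40853235313, p(151)=45060624582, p(152)=49686288421, p(153)=54770336324, p(154)=60356673280, p(155)=66493182097, p(156)=73232243759, p(157)=80630964769, p(158)=88751778802, p(159)=97662728555, p(160)=107438159466, p(161)=118159068427, p(162)=129913904637, p(163)=142798995930, p(164)=156919475295, p(165)=172389800255, p(166)=189334822579, p(167)=207890420102, p(168)=228204732751.
Final step: p(169) = p(168) + p(167) - p(164) - p(162) + p(157) + p(154) - p(147) - p(143) + p(134) + p(129) - p(118) - p(112) + p(99) + p(92) - p(77) - p(69) + p(52) + p(43) - p(24) - p(14)
= 228204732751 + 207890420102 - 156919475295 - 129913904637 + 80630964769 + 60356673280 - 30388671978 - 20390982757 + 8149040695 + 4835271870 - 1482074143 - 761002156 + 169229875 + 72533807 - 10619863 - 3554345 + 281589 + 63261 - 1575 - 135
= 250438925115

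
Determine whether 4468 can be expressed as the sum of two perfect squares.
42² + 52² (a=42, b=52)

Factorization: 4468 = 2^2 × 1117
By Fermat: n is sum of two squares iff every prime p ≡ 3 (mod 4) appears to even power.
All primes ≡ 3 (mod 4) appear to even power.
Search a = 0, 1, 2, … for 4468 - a² a perfect square: first hit at a = 42: 4468 - 1764 = 2704 = 52².
4468 = 42² + 52² = 1764 + 2704 ✓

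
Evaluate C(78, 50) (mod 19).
0

Using Lucas' theorem:
Write n=78 and k=50 in base 19:
n in base 19: [4, 2]
k in base 19: [2, 12]
C(78,50) mod 19 = ∏ C(n_i, k_i) mod 19
Digit binomials (mod 19): C(4,2) = 6; C(2,12) = 0 (k_i > n_i)
Product: 6 × 0 = 0 ≡ 0 (mod 19)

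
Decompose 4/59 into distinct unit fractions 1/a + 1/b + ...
1/15 + 1/885

Greedy algorithm:
4/59: ceiling(59/4) = 15, use 1/15
1/885: ceiling(885/1) = 885, use 1/885
Result: 4/59 = 1/15 + 1/885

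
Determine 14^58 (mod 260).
196

Repeated squaring. Binary of 58 = 111010.
14^1 ≡ 14 (mod 260); 14^2 ≡ 196 (mod 260); 14^4 ≡ 196 (mod 260); 14^8 ≡ 196 (mod 260); 14^16 ≡ 196 (mod 260); 14^32 ≡ 196 (mod 260)
14^58 = 14^2 × 14^8 × 14^16 × 14^32 ≡ 196 (mod 260)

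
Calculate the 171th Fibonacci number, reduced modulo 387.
263

Matrix identity: Q^n = [[F_(n+1), F_n], [F_n, F_(n-1)]] with Q = [[1,1],[1,0]].
n = 171 = 10101011₂. Square-and-multiply, entries mod 387:
Q^1 = [[1,1],[1,0]]
Q^2 = (Q^1)² = [[2,1],[1,1]]
Q^5 = (Q^2)²·Q = [[8,5],[5,3]]
Q^10 = (Q^5)² = [[89,55],[55,34]]
Q^21 = (Q^10)²·Q = [[296,110],[110,186]]
Q^42 = (Q^21)² = [[257,1],[1,256]]
Q^85 = (Q^42)²·Q = [[386,260],[260,126]]
Q^171 = (Q^85)²·Q = [[255,263],[263,379]]
F_171 mod 387 = Q^171[0][1] = 263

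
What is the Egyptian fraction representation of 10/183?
1/19 + 1/497 + 1/864035 + 1/1493112098415

Greedy algorithm:
10/183: ceiling(183/10) = 19, use 1/19
7/3477: ceiling(3477/7) = 497, use 1/497
2/1728069: ceiling(1728069/2) = 864035, use 1/864035
1/1493112098415: ceiling(1493112098415/1) = 1493112098415, use 1/1493112098415
Result: 10/183 = 1/19 + 1/497 + 1/864035 + 1/1493112098415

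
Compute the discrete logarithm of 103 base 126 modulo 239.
15

Baby-step giant-step with step n = ⌈√239⌉ = 16.
Baby steps 126^j mod 239 (j:value) for j=0..15: 0:1, 1:126, 2:102, 3:185, 4:127, 5:228, 6:48, 7:73, 8:116, 9:37, 10:121, 11:189, 12:153, 13:158, 14:71, 15:103.
h = 103 is already in the table at j=15, so x = 15.
Check: 126^15 ≡ 103 (mod 239).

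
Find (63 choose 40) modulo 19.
7

Using Lucas' theorem:
Write n=63 and k=40 in base 19:
n in base 19: [3, 6]
k in base 19: [2, 2]
C(63,40) mod 19 = ∏ C(n_i, k_i) mod 19
Digit binomials (mod 19): C(3,2) = 3; C(6,2) = 15
Product: 3 × 15 = 45 ≡ 7 (mod 19)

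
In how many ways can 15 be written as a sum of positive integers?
176

p(n) counts ways to write n as a sum of positive integers (order ignored).
Euler's pentagonal recurrence: p(k) = p(k-1) + p(k-2) - p(k-5) - p(k-7) + p(k-12) + p(k-15) - ... (offsets j(3j∓1)/2, signs ++--, p(0)=1, p(<0)=0).
DP table for k = 0..14: p(0)=1, p(1)=1, p(2)=2, p(3)=3, p(4)=5, p(5)=7, p(6)=11, p(7)=15, p(8)=22, p(9)=30, p(10)=42, p(11)=56, p(12)=77, p(13)=101, p(14)=135.
Final step: p(15) = p(14) + p(13) - p(10) - p(8) + p(3) + p(0)
= 135 + 101 - 42 - 22 + 3 + 1
= 176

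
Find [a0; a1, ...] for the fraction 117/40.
[2; 1, 12, 3]

Euclidean algorithm steps:
117 = 2 × 40 + 37
40 = 1 × 37 + 3
37 = 12 × 3 + 1
3 = 3 × 1 + 0
Continued fraction: [2; 1, 12, 3]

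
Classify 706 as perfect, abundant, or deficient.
deficient

Proper divisors of 706: sum = 1 + 2 + 353 = 356
Since 356 < 706, 706 is deficient.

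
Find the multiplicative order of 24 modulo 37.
36

37 is prime, so ord(24) divides φ(37) = 36.
Divisors of 36: 1, 2, 3, 4, 6, 9, 12, 18, 36.
Repeated squaring: 24^1 ≡ 24, 24^2 ≡ 21, 24^4 ≡ 34, 24^8 ≡ 9, 24^16 ≡ 7, 24^32 ≡ 12 (mod 37).
Test 24^d mod 37 for each divisor d in increasing order:
24^1 ≡ 24
24^2 ≡ 21
24^3 = 24^2·24^1 ≡ 23
24^4 ≡ 34
24^6 = 24^4·24^2 ≡ 11
24^9 = 24^8·24^1 ≡ 31
24^12 = 24^8·24^4 ≡ 10
24^18 = 24^16·24^2 ≡ 36
24^36 = 24^32·24^4 ≡ 1  ← first divisor giving 1
The order is 36.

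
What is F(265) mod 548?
89

Matrix identity: Q^n = [[F_(n+1), F_n], [F_n, F_(n-1)]] with Q = [[1,1],[1,0]].
n = 265 = 100001001₂. Square-and-multiply, entries mod 548:
Q^1 = [[1,1],[1,0]]
Q^2 = (Q^1)² = [[2,1],[1,1]]
Q^4 = (Q^2)² = [[5,3],[3,2]]
Q^8 = (Q^4)² = [[34,21],[21,13]]
Q^16 = (Q^8)² = [[501,439],[439,62]]
Q^33 = (Q^16)²·Q = [[399,390],[390,9]]
Q^66 = (Q^33)² = [[37,200],[200,385]]
Q^132 = (Q^66)² = [[269,8],[8,261]]
Q^265 = (Q^132)²·Q = [[493,89],[89,404]]
F_265 mod 548 = Q^265[0][1] = 89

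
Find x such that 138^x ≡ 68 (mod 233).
207

Baby-step giant-step with step n = ⌈√233⌉ = 16.
Baby steps 138^j mod 233 (j:value) for j=0..15: 0:1, 1:138, 2:171, 3:65, 4:116, 5:164, 6:31, 7:84, 8:175, 9:151, 10:101, 11:191, 12:29, 13:41, 14:66, 15:21.
Giant-step multiplier: 138^(-16) ≡ 138^(232-16) = 138^216 ≡ 16 (mod 233).
Giant steps γ_i = 68·16^i mod 233: γ_0=68, γ_1=156, γ_2=166, γ_3=93, γ_4=90, γ_5=42, γ_6=206, γ_7=34, γ_8=78, γ_9=83, γ_10=163, γ_11=45, γ_12=21 (in table at j=15).
x = i·n + j = 12·16 + 15 = 207.
Check: 138^207 ≡ 68 (mod 233).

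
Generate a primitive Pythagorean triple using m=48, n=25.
(1679, 2400, 2929)

Euclid's formula: a = m² - n², b = 2mn, c = m² + n²
m = 48, n = 25
a = 48² - 25² = 2304 - 625 = 1679
b = 2 × 48 × 25 = 2400
c = 48² + 25² = 2304 + 625 = 2929
Verification: 1679² + 2400² = 2819041 + 5760000 = 8579041 = 2929² ✓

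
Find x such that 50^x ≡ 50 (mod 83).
1

Baby-step giant-step with step n = ⌈√83⌉ = 10.
Baby steps 50^j mod 83 (j:value) for j=0..9: 0:1, 1:50, 2:10, 3:2, 4:17, 5:20, 6:4, 7:34, 8:40, 9:8.
h = 50 is already in the table at j=1, so x = 1.
Check: 50^1 ≡ 50 (mod 83).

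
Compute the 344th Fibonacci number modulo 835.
188

Matrix identity: Q^n = [[F_(n+1), F_n], [F_n, F_(n-1)]] with Q = [[1,1],[1,0]].
n = 344 = 101011000₂. Square-and-multiply, entries mod 835:
Q^1 = [[1,1],[1,0]]
Q^2 = (Q^1)² = [[2,1],[1,1]]
Q^5 = (Q^2)²·Q = [[8,5],[5,3]]
Q^10 = (Q^5)² = [[89,55],[55,34]]
Q^21 = (Q^10)²·Q = [[176,91],[91,85]]
Q^43 = (Q^21)²·Q = [[383,12],[12,371]]
Q^86 = (Q^43)² = [[708,698],[698,10]]
Q^172 = (Q^86)² = [[663,164],[164,499]]
Q^344 = (Q^172)² = [[535,188],[188,347]]
F_344 mod 835 = Q^344[0][1] = 188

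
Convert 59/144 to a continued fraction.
[0; 2, 2, 3, 1, 2, 2]

Euclidean algorithm steps:
59 = 0 × 144 + 59
144 = 2 × 59 + 26
59 = 2 × 26 + 7
26 = 3 × 7 + 5
7 = 1 × 5 + 2
5 = 2 × 2 + 1
2 = 2 × 1 + 0
Continued fraction: [0; 2, 2, 3, 1, 2, 2]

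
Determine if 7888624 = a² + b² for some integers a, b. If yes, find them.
Not possible

Factorization: 7888624 = 2^4 × 79^3
By Fermat: n is sum of two squares iff every prime p ≡ 3 (mod 4) appears to even power.
Prime(s) ≡ 3 (mod 4) with odd exponent: [(79, 3)]
Therefore 7888624 cannot be expressed as a² + b².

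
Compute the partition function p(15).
176

p(n) counts ways to write n as a sum of positive integers (order ignored).
Euler's pentagonal recurrence: p(k) = p(k-1) + p(k-2) - p(k-5) - p(k-7) + p(k-12) + p(k-15) - ... (offsets j(3j∓1)/2, signs ++--, p(0)=1, p(<0)=0).
DP table for k = 0..14: p(0)=1, p(1)=1, p(2)=2, p(3)=3, p(4)=5, p(5)=7, p(6)=11, p(7)=15, p(8)=22, p(9)=30, p(10)=42, p(11)=56, p(12)=77, p(13)=101, p(14)=135.
Final step: p(15) = p(14) + p(13) - p(10) - p(8) + p(3) + p(0)
= 135 + 101 - 42 - 22 + 3 + 1
= 176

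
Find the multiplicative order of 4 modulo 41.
10

41 is prime, so ord(4) divides φ(41) = 40.
Divisors of 40: 1, 2, 4, 5, 8, 10, 20, 40.
Repeated squaring: 4^1 ≡ 4, 4^2 ≡ 16, 4^4 ≡ 10, 4^8 ≡ 18, 4^16 ≡ 37, 4^32 ≡ 16 (mod 41).
Test 4^d mod 41 for each divisor d in increasing order:
4^1 ≡ 4
4^2 ≡ 16
4^4 ≡ 10
4^5 = 4^4·4^1 ≡ 40
4^8 ≡ 18
4^10 = 4^8·4^2 ≡ 1  ← first divisor giving 1
The order is 10.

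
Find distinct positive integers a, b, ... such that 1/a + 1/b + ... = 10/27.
1/3 + 1/27

Greedy algorithm:
10/27: ceiling(27/10) = 3, use 1/3
1/27: ceiling(27/1) = 27, use 1/27
Result: 10/27 = 1/3 + 1/27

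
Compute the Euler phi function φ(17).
16

17 = 17
φ(n) = n × ∏(1 - 1/p) for each prime p dividing n
φ(17) = 17 × (1 - 1/17) = 16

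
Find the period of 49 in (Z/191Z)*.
5

191 is prime, so ord(49) divides φ(191) = 190.
Divisors of 190: 1, 2, 5, 10, 19, 38, 95, 190.
Repeated squaring: 49^1 ≡ 49, 49^2 ≡ 109, 49^4 ≡ 39, 49^8 ≡ 184, 49^16 ≡ 49, 49^32 ≡ 109, 49^64 ≡ 39, 49^128 ≡ 184 (mod 191).
Test 49^d mod 191 for each divisor d in increasing order:
49^1 ≡ 49
49^2 ≡ 109
49^5 = 49^4·49^1 ≡ 1  ← first divisor giving 1
The order is 5.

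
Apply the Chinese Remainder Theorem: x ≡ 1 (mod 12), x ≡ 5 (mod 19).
157

Using Chinese Remainder Theorem:
M = 12 × 19 = 228
M1 = 19, M2 = 12
y1 = 19^(-1) mod 12 = 7
y2 = 12^(-1) mod 19 = 8
x = (1×19×7 + 5×12×8) mod 228 = 157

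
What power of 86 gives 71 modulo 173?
71

Baby-step giant-step with step n = ⌈√173⌉ = 14.
Baby steps 86^j mod 173 (j:value) for j=0..13: 0:1, 1:86, 2:130, 3:108, 4:119, 5:27, 6:73, 7:50, 8:148, 9:99, 10:37, 11:68, 12:139, 13:17.
Giant-step multiplier: 86^(-14) ≡ 86^(172-14) = 86^158 ≡ 122 (mod 173).
Giant steps γ_i = 71·122^i mod 173: γ_0=71, γ_1=12, γ_2=80, γ_3=72, γ_4=134, γ_5=86 (in table at j=1).
x = i·n + j = 5·14 + 1 = 71.
Check: 86^71 ≡ 71 (mod 173).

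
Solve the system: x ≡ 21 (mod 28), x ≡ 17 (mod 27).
665

Using Chinese Remainder Theorem:
M = 28 × 27 = 756
M1 = 27, M2 = 28
y1 = 27^(-1) mod 28 = 27
y2 = 28^(-1) mod 27 = 1
x = (21×27×27 + 17×28×1) mod 756 = 665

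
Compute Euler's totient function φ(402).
132

402 = 2 × 3 × 67
φ(n) = n × ∏(1 - 1/p) for each prime p dividing n
φ(402) = 402 × (1 - 1/2) × (1 - 1/3) × (1 - 1/67) = 132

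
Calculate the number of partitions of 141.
16670689208

p(n) counts ways to write n as a sum of positive integers (order ignored).
Euler's pentagonal recurrence: p(k) = p(k-1) + p(k-2) - p(k-5) - p(k-7) + p(k-12) + p(k-15) - ... (offsets j(3j∓1)/2, signs ++--, p(0)=1, p(<0)=0).
DP table for k = 0..140: p(0)=1, p(1)=1, p(2)=2, p(3)=3, p(4)=5, p(5)=7, p(6)=11, p(7)=15, p(8)=22, p(9)=30, p(10)=42, p(11)=56, p(12)=77, p(13)=101, p(14)=135, p(15)=176, p(16)=231, p(17)=297, p(18)=385, p(19)=490, p(20)=627, p(21)=792, p(22)=1002, p(23)=1255, p(24)=1575, p(25)=1958, p(26)=2436, p(27)=3010, p(28)=3718, p(29)=4565, p(30)=5604, p(31)=6842, p(32)=8349, p(33)=10143, p(34)=12310, p(35)=14883, p(36)=17977, p(37)=21637, p(38)=26015, p(39)=31185, p(40)=37338, p(41)=44583, p(42)=53174, p(43)=63261, p(44)=75175, p(45)=89134, p(46)=105558, p(47)=124754, p(48)=147273, p(49)=173525, p(50)=204226, p(51)=239943, p(52)=281589, p(53)=329931, p(54)=386155, p(55)=451276, p(56)=526823, p(57)=614154, p(58)=715220, p(59)=831820, p(60)=966467, p(61)=1121505, p(62)=1300156, p(63)=1505499, p(64)=1741630, p(65)=2012558, p(66)=2323520, p(67)=2679689, p(68)=3087735, p(69)=3554345, p(70)=4087968, p(71)=4697205, p(72)=5392783, p(73)=6185689, p(74)=7089500, p(75)=8118264, p(76)=9289091, p(77)=10619863, p(78)=12132164, p(79)=13848650, p(80)=15796476, p(81)=18004327, p(82)=20506255, p(83)=23338469, p(84)=26543660, p(85)=30167357, p(86)=34262962, p(87)=38887673, p(88)=44108109, p(89)=49995925, p(90)=56634173, p(91)=64112359, p(92)=72533807, p(93)=82010177, p(94)=92669720, p(95)=104651419, p(96)=118114304, p(97)=133230930, p(98)=150198136, p(99)=169229875, p(100)=190569292, p(101)=214481126, p(102)=241265379, p(103)=271248950, p(104)=304801365, p(105)=342325709, p(106)=384276336, p(107)=431149389, p(108)=483502844, p(109)=541946240, p(110)=607163746, p(111)=679903203, p(112)=761002156, p(113)=851376628, p(114)=952050665, p(115)=1064144451, p(116)=1188908248, p(117)=1327710076, p(118)=1482074143, p(119)=1653668665, p(120)=1844349560, p(121)=2056148051, p(122)=2291320912, p(123)=2552338241, p(124)=2841940500, p(125)=3163127352, p(126)=3519222692, p(127)=3913864295, p(128)=4351078600, p(129)=4835271870, p(130)=5371315400, p(131)=5964539504, p(132)=6620830889, p(133)=7346629512, p(134)=8149040695, p(135)=9035836076, p(136)=10015581680, p(137)=11097645016, p(138)=12292341831, p(139)=13610949895, p(140)=15065878135.
Final step: p(141) = p(140) + p(139) - p(136) - p(134) + p(129) + p(126) - p(119) - p(115) + p(106) + p(101) - p(90) - p(84) + p(71) + p(64) - p(49) - p(41) + p(24) + p(15)
= 15065878135 + 13610949895 - 10015581680 - 8149040695 + 4835271870 + 3519222692 - 1653668665 - 1064144451 + 384276336 + 214481126 - 56634173 - 26543660 + 4697205 + 1741630 - 173525 - 44583 + 1575 + 176
= 16670689208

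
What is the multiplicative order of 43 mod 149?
148

149 is prime, so ord(43) divides φ(149) = 148.
Divisors of 148: 1, 2, 4, 37, 74, 148.
Repeated squaring: 43^1 ≡ 43, 43^2 ≡ 61, 43^4 ≡ 145, 43^8 ≡ 16, 43^16 ≡ 107, 43^32 ≡ 125, 43^64 ≡ 129, 43^128 ≡ 102 (mod 149).
Test 43^d mod 149 for each divisor d in increasing order:
43^1 ≡ 43
43^2 ≡ 61
43^4 ≡ 145
43^37 = 43^32·43^4·43^1 ≡ 105
43^74 = 43^64·43^8·43^2 ≡ 148
43^148 = 43^128·43^16·43^4 ≡ 1  ← first divisor giving 1
The order is 148.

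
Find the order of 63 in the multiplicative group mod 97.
32

97 is prime, so ord(63) divides φ(97) = 96.
Divisors of 96: 1, 2, 3, 4, 6, 8, 12, 16, 24, 32, 48, 96.
Repeated squaring: 63^1 ≡ 63, 63^2 ≡ 89, 63^4 ≡ 64, 63^8 ≡ 22, 63^16 ≡ 96, 63^32 ≡ 1, 63^64 ≡ 1 (mod 97).
Test 63^d mod 97 for each divisor d in increasing order:
63^1 ≡ 63
63^2 ≡ 89
63^3 = 63^2·63^1 ≡ 78
63^4 ≡ 64
63^6 = 63^4·63^2 ≡ 70
63^8 ≡ 22
63^12 = 63^8·63^4 ≡ 50
63^16 ≡ 96
63^24 = 63^16·63^8 ≡ 75
63^32 ≡ 1  ← first divisor giving 1
The order is 32.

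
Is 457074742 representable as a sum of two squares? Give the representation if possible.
Not possible

Factorization: 457074742 = 2 × 29 × 199^3
By Fermat: n is sum of two squares iff every prime p ≡ 3 (mod 4) appears to even power.
Prime(s) ≡ 3 (mod 4) with odd exponent: [(199, 3)]
Therefore 457074742 cannot be expressed as a² + b².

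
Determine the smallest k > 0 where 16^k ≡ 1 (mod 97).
12

97 is prime, so ord(16) divides φ(97) = 96.
Divisors of 96: 1, 2, 3, 4, 6, 8, 12, 16, 24, 32, 48, 96.
Repeated squaring: 16^1 ≡ 16, 16^2 ≡ 62, 16^4 ≡ 61, 16^8 ≡ 35, 16^16 ≡ 61, 16^32 ≡ 35, 16^64 ≡ 61 (mod 97).
Test 16^d mod 97 for each divisor d in increasing order:
16^1 ≡ 16
16^2 ≡ 62
16^3 = 16^2·16^1 ≡ 22
16^4 ≡ 61
16^6 = 16^4·16^2 ≡ 96
16^8 ≡ 35
16^12 = 16^8·16^4 ≡ 1  ← first divisor giving 1
The order is 12.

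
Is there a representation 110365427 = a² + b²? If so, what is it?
Not possible

Factorization: 110365427 = 101 × 103^3
By Fermat: n is sum of two squares iff every prime p ≡ 3 (mod 4) appears to even power.
Prime(s) ≡ 3 (mod 4) with odd exponent: [(103, 3)]
Therefore 110365427 cannot be expressed as a² + b².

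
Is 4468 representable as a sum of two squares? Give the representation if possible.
42² + 52² (a=42, b=52)

Factorization: 4468 = 2^2 × 1117
By Fermat: n is sum of two squares iff every prime p ≡ 3 (mod 4) appears to even power.
All primes ≡ 3 (mod 4) appear to even power.
Search a = 0, 1, 2, … for 4468 - a² a perfect square: first hit at a = 42: 4468 - 1764 = 2704 = 52².
4468 = 42² + 52² = 1764 + 2704 ✓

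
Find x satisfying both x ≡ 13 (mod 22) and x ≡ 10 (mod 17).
299

Using Chinese Remainder Theorem:
M = 22 × 17 = 374
M1 = 17, M2 = 22
y1 = 17^(-1) mod 22 = 13
y2 = 22^(-1) mod 17 = 7
x = (13×17×13 + 10×22×7) mod 374 = 299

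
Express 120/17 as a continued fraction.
[7; 17]

Euclidean algorithm steps:
120 = 7 × 17 + 1
17 = 17 × 1 + 0
Continued fraction: [7; 17]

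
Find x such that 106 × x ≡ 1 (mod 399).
64

gcd(106, 399) = 1, so the inverse exists.
Extended Euclidean algorithm on (399, 106):
399 = 3 × 106 + 81  ⟹  81 = (1)·399 + (-3)·106
106 = 1 × 81 + 25  ⟹  25 = (-1)·399 + (4)·106
81 = 3 × 25 + 6  ⟹  6 = (4)·399 + (-15)·106
25 = 4 × 6 + 1  ⟹  1 = (-17)·399 + (64)·106
So (64)·106 ≡ 1 (mod 399), i.e. 106^(-1) ≡ 64 (mod 399).
Check: 106 × 64 = 6784 ≡ 1 (mod 399)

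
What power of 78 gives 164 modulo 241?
214

Baby-step giant-step with step n = ⌈√241⌉ = 16.
Baby steps 78^j mod 241 (j:value) for j=0..15: 0:1, 1:78, 2:59, 3:23, 4:107, 5:152, 6:47, 7:51, 8:122, 9:117, 10:209, 11:155, 12:40, 13:228, 14:191, 15:197.
Giant-step multiplier: 78^(-16) ≡ 78^(240-16) = 78^224 ≡ 54 (mod 241).
Giant steps γ_i = 164·54^i mod 241: γ_0=164, γ_1=180, γ_2=80, γ_3=223, γ_4=233, γ_5=50, γ_6=49, γ_7=236, γ_8=212, γ_9=121, γ_10=27, γ_11=12, γ_12=166, γ_13=47 (in table at j=6).
x = i·n + j = 13·16 + 6 = 214.
Check: 78^214 ≡ 164 (mod 241).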